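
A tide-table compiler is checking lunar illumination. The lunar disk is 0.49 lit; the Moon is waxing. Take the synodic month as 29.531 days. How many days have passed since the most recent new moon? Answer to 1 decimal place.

From f = (1 − cos θ)/2: cos θ = 1 − 2×0.49 = 0.020; arccos → 88.9°.
Waxing ⇒ before full, so θ = 88.9°.
That fraction of the synodic month is 88.9/360 × 29.531 d ≈ 7.29 d.

7.3 days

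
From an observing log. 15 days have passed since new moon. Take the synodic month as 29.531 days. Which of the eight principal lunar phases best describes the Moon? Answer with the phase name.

θ ≈ 360° × 15/29.531 = 183°, which falls in the full moon sector.

full moon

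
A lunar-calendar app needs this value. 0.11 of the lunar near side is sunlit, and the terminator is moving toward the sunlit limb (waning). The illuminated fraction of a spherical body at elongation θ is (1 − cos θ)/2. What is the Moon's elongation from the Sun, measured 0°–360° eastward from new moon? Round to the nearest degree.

From f = (1 − cos θ)/2: cos θ = 1 − 2×0.11 = 0.780; arccos → 38.7°.
A waning Moon lies in 180°–360°, so θ = 360° − 38.7° = 321.3°.

321°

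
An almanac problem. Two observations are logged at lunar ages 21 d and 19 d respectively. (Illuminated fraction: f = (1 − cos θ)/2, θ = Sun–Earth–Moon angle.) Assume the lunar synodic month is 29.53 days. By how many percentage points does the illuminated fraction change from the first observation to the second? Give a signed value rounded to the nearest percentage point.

θ₁ = 360° × 21/29.53 = 256.0°, f₁ = (1 − cos θ₁)/2 = 0.621.
θ₂ = 360° × 19/29.53 = 231.6°, f₂ = (1 − cos θ₂)/2 = 0.810.
Change = f₂ − f₁ = +0.190 → +19 percentage points.

+19 pp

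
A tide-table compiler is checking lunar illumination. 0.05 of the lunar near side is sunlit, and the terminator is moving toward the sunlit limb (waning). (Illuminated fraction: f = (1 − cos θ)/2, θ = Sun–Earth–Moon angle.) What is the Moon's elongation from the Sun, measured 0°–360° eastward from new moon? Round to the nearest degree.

From f = (1 − cos θ)/2: cos θ = 1 − 2×0.05 = 0.900; arccos → 25.8°.
Since the Moon is past full (waning), take the reflex angle: θ = 360° − 25.8° = 334.2°.

334°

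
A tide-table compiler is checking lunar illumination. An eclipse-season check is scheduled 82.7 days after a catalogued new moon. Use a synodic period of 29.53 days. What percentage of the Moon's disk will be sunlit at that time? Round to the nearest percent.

34%

Reduce mod P: 82.7 − 2×29.53 = 23.64 d into the current lunation.
The Moon has covered 23.64/29.53 of its cycle, so θ ≈ 360° × 23.64/29.53 = 288.2°.
With cos θ = 0.312, the lit fraction is (1 − 0.312)/2 ≈ 0.344, so 34%.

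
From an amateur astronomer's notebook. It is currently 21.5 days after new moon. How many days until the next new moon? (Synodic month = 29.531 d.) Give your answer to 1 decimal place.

One full lunation from the last new moon is 29.531 d; remaining = 29.531 − 21.5 = 8.031 d.

8.0 days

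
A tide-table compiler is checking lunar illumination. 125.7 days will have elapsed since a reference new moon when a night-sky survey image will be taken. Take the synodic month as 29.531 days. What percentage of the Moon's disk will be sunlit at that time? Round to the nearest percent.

125.7 d spans 4 complete synodic months (4 × 29.531 = 118.12 d) plus 7.58 d.
The Moon has covered 7.58/29.531 of its cycle, so θ ≈ 360° × 7.58/29.531 = 92.4°.
With cos θ = (-0.041), the lit fraction is (1 − (-0.041))/2 ≈ 0.521, so 52%.

52%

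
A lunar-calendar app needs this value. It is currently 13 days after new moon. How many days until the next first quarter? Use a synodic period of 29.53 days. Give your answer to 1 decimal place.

23.9 days

First quarter occurs at elongation 90°, i.e. at age 29.53 × 90/360 = 7.383 d.
Already past this cycle's first quarter; the next is at 7.383 + 29.53 = 36.913 d, so 36.913 − 13 = 23.913 days.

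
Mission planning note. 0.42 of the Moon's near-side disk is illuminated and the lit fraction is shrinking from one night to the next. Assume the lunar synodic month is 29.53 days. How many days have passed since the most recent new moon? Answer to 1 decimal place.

From f = (1 − cos θ)/2: cos θ = 1 − 2×0.42 = 0.160; arccos → 80.8°.
Since the Moon is past full (waning), take the reflex angle: θ = 360° − 80.8° = 279.2°.
At 360°/29.53 d per day, 279.2° corresponds to 22.90 days.

22.9 days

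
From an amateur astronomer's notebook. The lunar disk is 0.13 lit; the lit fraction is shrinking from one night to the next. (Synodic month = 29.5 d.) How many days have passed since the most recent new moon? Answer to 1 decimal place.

26.0 days

cos θ = 1 − 2f = 0.740, giving a principal value of 42.3°.
A waning Moon lies in 180°–360°, so θ = 360° − 42.3° = 317.7°.
That fraction of the synodic month is 317.7/360 × 29.5 d ≈ 26.04 d.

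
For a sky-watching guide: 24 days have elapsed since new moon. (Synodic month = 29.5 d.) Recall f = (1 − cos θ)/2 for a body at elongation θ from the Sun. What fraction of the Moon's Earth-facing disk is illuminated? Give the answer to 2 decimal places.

Elongation θ = 360° × 24/29.5 ≈ 292.9°.
With cos θ = 0.389, the lit fraction is (1 − 0.389)/2 ≈ 0.306.

0.31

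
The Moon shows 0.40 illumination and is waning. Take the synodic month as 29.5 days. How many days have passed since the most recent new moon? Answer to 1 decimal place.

Invert f = (1 − cos θ)/2 to get cos θ = 1 − 2(0.40) = 0.200, hence θ₀ = arccos 0.200 = 78.5°.
A waning Moon lies in 180°–360°, so θ = 360° − 78.5° = 281.5°.
That fraction of the synodic month is 281.5/360 × 29.5 d ≈ 23.07 d.

23.1 days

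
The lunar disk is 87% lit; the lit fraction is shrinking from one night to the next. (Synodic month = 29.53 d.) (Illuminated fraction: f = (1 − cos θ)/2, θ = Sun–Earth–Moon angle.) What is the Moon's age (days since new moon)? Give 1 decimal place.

cos θ = 1 − 2f = -0.740, giving a principal value of 137.7°.
Waning ⇒ past full, so θ = 360° − 137.7° = 222.3°.
At 360°/29.53 d per day, 222.3° corresponds to 18.23 days.

18.2 days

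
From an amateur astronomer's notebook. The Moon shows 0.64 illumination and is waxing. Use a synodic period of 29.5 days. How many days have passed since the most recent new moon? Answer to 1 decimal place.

8.7 days

From f = (1 − cos θ)/2: cos θ = 1 − 2×0.64 = -0.280; arccos → 106.3°.
The Moon is waxing (0°–180°), so θ = 106.3° directly.
Age = 29.5 × 106.3°/360° ≈ 8.71 days.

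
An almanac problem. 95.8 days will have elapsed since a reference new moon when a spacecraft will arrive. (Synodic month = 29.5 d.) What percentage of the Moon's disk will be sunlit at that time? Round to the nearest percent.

49%

95.8 d spans 3 complete synodic months (3 × 29.5 = 88.50 d) plus 7.30 d.
The Moon has covered 7.30/29.5 of its cycle, so θ ≈ 360° × 7.30/29.5 = 89.1°.
With cos θ = 0.016, the lit fraction is (1 − 0.016)/2 ≈ 0.492, so 49%.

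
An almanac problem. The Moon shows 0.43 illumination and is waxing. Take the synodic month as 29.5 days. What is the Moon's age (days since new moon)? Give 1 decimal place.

Invert f = (1 − cos θ)/2 to get cos θ = 1 − 2(0.43) = 0.140, hence θ₀ = arccos 0.140 = 82.0°.
The Moon is waxing (0°–180°), so θ = 82.0° directly.
Age = 29.5 × 82.0°/360° ≈ 6.72 days.

6.7 days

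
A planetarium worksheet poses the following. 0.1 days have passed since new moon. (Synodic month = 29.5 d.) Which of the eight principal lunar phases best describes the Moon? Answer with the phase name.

new moon

θ ≈ 360° × 0.1/29.5 = 1°, which falls in the new moon sector.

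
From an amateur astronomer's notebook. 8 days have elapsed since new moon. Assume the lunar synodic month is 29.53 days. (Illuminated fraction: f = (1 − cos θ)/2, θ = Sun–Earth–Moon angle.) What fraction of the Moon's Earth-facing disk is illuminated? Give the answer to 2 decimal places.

0.57

Phase angle: θ = 360°·(8 d)/(29.53 d) = 97.5°.
With cos θ = (-0.131), the lit fraction is (1 − (-0.131))/2 ≈ 0.566.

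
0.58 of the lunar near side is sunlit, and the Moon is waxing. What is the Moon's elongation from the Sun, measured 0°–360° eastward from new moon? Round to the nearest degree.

99°

From f = (1 − cos θ)/2: cos θ = 1 − 2×0.58 = -0.160; arccos → 99.2°.
Waxing ⇒ before full, so θ = 99.2°.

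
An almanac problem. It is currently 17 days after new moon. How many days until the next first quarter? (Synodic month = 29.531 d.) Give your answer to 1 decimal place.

First quarter occurs at elongation 90°, i.e. at age 29.531 × 90/360 = 7.383 d.
This lunation's first quarter (7.383 d) has passed, so add one period: 36.914 − 17 = 19.914 days.

19.9 days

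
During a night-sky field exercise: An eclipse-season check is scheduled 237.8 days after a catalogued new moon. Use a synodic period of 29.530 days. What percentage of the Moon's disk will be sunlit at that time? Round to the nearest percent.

237.8/29.530 = 8.053 lunations, so 8 complete cycles and 1.56 d into the next.
Phase angle: θ = 360°·(1.56 d)/(29.530 d) = 19.0°.
cos 19.0° = 0.945, so f = (1 − 0.945)/2 = 0.027, so 3%.

3%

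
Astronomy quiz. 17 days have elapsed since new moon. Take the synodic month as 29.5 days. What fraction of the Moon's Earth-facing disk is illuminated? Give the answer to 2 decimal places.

0.94

Elongation θ = 360° × 17/29.5 ≈ 207.5°.
With cos θ = (-0.887), the lit fraction is (1 − (-0.887))/2 ≈ 0.944.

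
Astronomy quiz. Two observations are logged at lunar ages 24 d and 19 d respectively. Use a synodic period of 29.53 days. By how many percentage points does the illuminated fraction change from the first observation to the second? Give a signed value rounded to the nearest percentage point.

First observation: θ = 360°·24/29.53 = 292.6°, so f = 0.308.
Second observation: θ = 231.6°, f = 0.810.
Δf = 0.810 − 0.308 = +0.502, i.e. +50 pp.

+50 pp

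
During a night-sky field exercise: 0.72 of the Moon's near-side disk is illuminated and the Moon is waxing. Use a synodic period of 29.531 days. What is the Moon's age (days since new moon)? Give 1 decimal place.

From f = (1 − cos θ)/2: cos θ = 1 − 2×0.72 = -0.440; arccos → 116.1°.
The Moon is waxing (0°–180°), so θ = 116.1° directly.
That fraction of the synodic month is 116.1/360 × 29.531 d ≈ 9.52 d.

9.5 days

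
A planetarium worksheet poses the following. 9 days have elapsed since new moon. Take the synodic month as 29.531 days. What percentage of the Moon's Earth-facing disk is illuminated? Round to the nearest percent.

67%

Elongation θ = 360° × 9/29.531 ≈ 109.7°.
cos 109.7° = (-0.337), so f = (1 − (-0.337))/2 = 0.669, so 67%.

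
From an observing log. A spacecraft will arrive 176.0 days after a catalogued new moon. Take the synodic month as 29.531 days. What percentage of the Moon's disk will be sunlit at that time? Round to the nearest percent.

176.0 d spans 5 complete synodic months (5 × 29.531 = 147.66 d) plus 28.34 d.
Elongation θ = 360° × 28.34/29.531 ≈ 345.5°.
cos 345.5° = 0.968, so f = (1 − 0.968)/2 = 0.016, so 2%.

2%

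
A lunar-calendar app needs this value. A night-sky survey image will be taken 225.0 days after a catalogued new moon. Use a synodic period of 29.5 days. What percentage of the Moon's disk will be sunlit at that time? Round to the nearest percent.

225.0 d spans 7 complete synodic months (7 × 29.5 = 206.50 d) plus 18.50 d.
Elongation θ = 360° × 18.50/29.5 ≈ 225.8°.
Illuminated fraction = (1 − cos 225.8°)/2 = (1 − (-0.698))/2 ≈ 0.849, so 85%.

85%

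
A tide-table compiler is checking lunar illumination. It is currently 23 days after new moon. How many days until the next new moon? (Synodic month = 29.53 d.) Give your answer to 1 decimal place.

The next new moon completes the synodic month: 29.53 − 23 = 6.530 days.

6.5 days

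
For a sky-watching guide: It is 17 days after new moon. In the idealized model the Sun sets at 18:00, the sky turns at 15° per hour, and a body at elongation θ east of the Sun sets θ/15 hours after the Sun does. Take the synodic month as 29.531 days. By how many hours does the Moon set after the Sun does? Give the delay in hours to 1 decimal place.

13.8 h

Phase angle: θ = 360°·(17 d)/(29.531 d) = 207.2°.
At 15° of sky rotation per hour, 207.2° corresponds to a 13.82 h lag.
So the Moon sets 13.82 h after the Sun.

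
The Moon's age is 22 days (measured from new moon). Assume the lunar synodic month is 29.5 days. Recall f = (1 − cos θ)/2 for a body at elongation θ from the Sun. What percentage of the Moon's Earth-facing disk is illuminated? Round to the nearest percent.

51%

Phase angle: θ = 360°·(22 d)/(29.5 d) = 268.5°.
Illuminated fraction = (1 − cos 268.5°)/2 = (1 − (-0.027))/2 ≈ 0.513, so 51%.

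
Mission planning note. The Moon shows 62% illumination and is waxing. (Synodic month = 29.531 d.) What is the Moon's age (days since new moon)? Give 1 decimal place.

From f = (1 − cos θ)/2: cos θ = 1 − 2×0.62 = -0.240; arccos → 103.9°.
Before full moon the principal value applies: θ = 103.9°.
At 360°/29.531 d per day, 103.9° corresponds to 8.52 days.

8.5 days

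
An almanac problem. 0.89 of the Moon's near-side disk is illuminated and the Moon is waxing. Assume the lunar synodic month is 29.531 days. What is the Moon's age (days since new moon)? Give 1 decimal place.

From f = (1 − cos θ)/2: cos θ = 1 − 2×0.89 = -0.780; arccos → 141.3°.
Waxing ⇒ before full, so θ = 141.3°.
Age = 29.531 × 141.3°/360° ≈ 11.59 days.

11.6 days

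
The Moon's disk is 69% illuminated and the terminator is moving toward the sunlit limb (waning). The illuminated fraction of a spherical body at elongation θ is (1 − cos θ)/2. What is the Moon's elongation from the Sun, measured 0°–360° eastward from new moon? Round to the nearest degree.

248°

cos θ = 1 − 2f = -0.380, giving a principal value of 112.3°.
A waning Moon lies in 180°–360°, so θ = 360° − 112.3° = 247.7°.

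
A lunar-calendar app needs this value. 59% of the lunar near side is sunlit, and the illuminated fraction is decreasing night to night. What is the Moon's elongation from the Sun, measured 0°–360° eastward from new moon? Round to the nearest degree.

Invert f = (1 − cos θ)/2 to get cos θ = 1 − 2(0.59) = -0.180, hence θ₀ = arccos -0.180 = 100.4°.
A waning Moon lies in 180°–360°, so θ = 360° − 100.4° = 259.6°.

260°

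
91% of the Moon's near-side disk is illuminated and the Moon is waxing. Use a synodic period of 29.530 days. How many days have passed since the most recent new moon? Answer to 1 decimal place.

cos θ = 1 − 2f = -0.820, giving a principal value of 145.1°.
Before full moon the principal value applies: θ = 145.1°.
That fraction of the synodic month is 145.1/360 × 29.530 d ≈ 11.90 d.

11.9 days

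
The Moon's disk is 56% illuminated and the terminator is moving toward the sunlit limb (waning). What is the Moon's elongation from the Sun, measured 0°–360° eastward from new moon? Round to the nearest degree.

263°

Invert f = (1 − cos θ)/2 to get cos θ = 1 − 2(0.56) = -0.120, hence θ₀ = arccos -0.120 = 96.9°.
Since the Moon is past full (waning), take the reflex angle: θ = 360° − 96.9° = 263.1°.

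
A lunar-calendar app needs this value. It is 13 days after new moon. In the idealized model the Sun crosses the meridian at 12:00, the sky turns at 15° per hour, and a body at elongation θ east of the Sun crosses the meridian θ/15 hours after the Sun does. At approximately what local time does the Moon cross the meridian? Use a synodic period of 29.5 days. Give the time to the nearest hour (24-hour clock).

Phase angle: θ = 360°·(13 d)/(29.5 d) = 158.6°.
At 15° of sky rotation per hour, 158.6° corresponds to a 10.58 h lag.
12:00 + 10.58 h ≈ 22:35 → 23:00 to the nearest hour.

23:00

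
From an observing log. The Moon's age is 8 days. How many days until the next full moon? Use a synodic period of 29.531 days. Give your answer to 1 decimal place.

6.8 days

Full moon is 0.5 of the way through the cycle: age 0.5 × 29.531 = 14.765 d.
So 6.765 days remain (14.765 − 8).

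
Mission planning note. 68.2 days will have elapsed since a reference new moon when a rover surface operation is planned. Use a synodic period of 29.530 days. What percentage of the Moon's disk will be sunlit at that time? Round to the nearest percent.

68%

68.2 d spans 2 complete synodic months (2 × 29.530 = 59.06 d) plus 9.14 d.
The Moon has covered 9.14/29.530 of its cycle, so θ ≈ 360° × 9.14/29.530 = 111.4°.
With cos θ = (-0.365), the lit fraction is (1 − (-0.365))/2 ≈ 0.683, so 68%.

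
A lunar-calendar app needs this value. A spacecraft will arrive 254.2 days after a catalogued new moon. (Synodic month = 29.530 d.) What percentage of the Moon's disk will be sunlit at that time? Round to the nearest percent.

Reduce mod P: 254.2 − 8×29.530 = 17.96 d into the current lunation.
Elongation θ = 360° × 17.96/29.530 ≈ 219.0°.
Illuminated fraction = (1 − cos 219.0°)/2 = (1 − (-0.778))/2 ≈ 0.889, so 89%.

89%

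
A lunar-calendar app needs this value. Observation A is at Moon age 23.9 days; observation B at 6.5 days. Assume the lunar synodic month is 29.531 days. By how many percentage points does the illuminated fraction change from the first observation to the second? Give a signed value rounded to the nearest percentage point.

+9 percentage points

θ₁ = 360° × 23.9/29.531 = 291.4°, f₁ = (1 − cos θ₁)/2 = 0.318.
θ₂ = 360° × 6.5/29.531 = 79.2°, f₂ = (1 − cos θ₂)/2 = 0.407.
Change = f₂ − f₁ = +0.089 → +9 percentage points.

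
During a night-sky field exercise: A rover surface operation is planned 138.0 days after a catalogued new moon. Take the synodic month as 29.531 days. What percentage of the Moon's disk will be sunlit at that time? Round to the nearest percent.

138.0 d spans 4 complete synodic months (4 × 29.531 = 118.12 d) plus 19.88 d.
The Moon has covered 19.88/29.531 of its cycle, so θ ≈ 360° × 19.88/29.531 = 242.3°.
cos 242.3° = (-0.465), so f = (1 − (-0.465))/2 = 0.732, so 73%.

73%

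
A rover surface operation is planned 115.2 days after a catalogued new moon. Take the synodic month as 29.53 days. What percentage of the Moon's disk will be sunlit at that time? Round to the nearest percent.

9%

115.2 d spans 3 complete synodic months (3 × 29.53 = 88.59 d) plus 26.61 d.
Phase angle: θ = 360°·(26.61 d)/(29.53 d) = 324.4°.
Illuminated fraction = (1 − cos 324.4°)/2 = (1 − 0.813)/2 ≈ 0.093, so 9%.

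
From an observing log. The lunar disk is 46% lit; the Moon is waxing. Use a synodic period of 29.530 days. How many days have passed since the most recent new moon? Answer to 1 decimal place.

From f = (1 − cos θ)/2: cos θ = 1 − 2×0.46 = 0.080; arccos → 85.4°.
Before full moon the principal value applies: θ = 85.4°.
That fraction of the synodic month is 85.4/360 × 29.530 d ≈ 7.01 d.

7.0 days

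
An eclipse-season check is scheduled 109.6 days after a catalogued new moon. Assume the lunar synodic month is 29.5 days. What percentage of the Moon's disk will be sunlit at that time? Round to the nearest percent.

61%

109.6 d spans 3 complete synodic months (3 × 29.5 = 88.50 d) plus 21.10 d.
Elongation θ = 360° × 21.10/29.5 ≈ 257.5°.
Illuminated fraction = (1 − cos 257.5°)/2 = (1 − (-0.217))/2 ≈ 0.608, so 61%.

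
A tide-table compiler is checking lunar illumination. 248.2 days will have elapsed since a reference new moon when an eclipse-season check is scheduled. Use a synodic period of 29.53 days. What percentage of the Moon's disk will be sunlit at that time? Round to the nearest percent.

248.2 d spans 8 complete synodic months (8 × 29.53 = 236.24 d) plus 11.96 d.
Elongation θ = 360° × 11.96/29.53 ≈ 145.8°.
Illuminated fraction = (1 − cos 145.8°)/2 = (1 − (-0.827))/2 ≈ 0.914, so 91%.

91%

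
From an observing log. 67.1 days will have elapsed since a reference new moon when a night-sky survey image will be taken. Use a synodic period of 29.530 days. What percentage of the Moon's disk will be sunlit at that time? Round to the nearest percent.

Reduce mod P: 67.1 − 2×29.530 = 8.04 d into the current lunation.
The Moon has covered 8.04/29.530 of its cycle, so θ ≈ 360° × 8.04/29.530 = 98.0°.
cos 98.0° = (-0.139), so f = (1 − (-0.139))/2 = 0.570, so 57%.

57%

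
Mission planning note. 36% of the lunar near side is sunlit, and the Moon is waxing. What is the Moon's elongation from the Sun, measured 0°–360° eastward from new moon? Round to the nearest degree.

74°

Invert f = (1 − cos θ)/2 to get cos θ = 1 − 2(0.36) = 0.280, hence θ₀ = arccos 0.280 = 73.7°.
The Moon is waxing (0°–180°), so θ = 73.7° directly.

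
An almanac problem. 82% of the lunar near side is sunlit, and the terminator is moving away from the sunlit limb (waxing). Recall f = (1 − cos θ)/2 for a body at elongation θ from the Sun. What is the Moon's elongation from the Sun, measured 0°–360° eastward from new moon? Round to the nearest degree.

130°

From f = (1 − cos θ)/2: cos θ = 1 − 2×0.82 = -0.640; arccos → 129.8°.
The Moon is waxing (0°–180°), so θ = 129.8° directly.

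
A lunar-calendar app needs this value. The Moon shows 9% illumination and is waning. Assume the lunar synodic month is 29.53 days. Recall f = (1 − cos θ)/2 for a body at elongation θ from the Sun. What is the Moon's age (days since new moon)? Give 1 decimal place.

26.7 days

From f = (1 − cos θ)/2: cos θ = 1 − 2×0.09 = 0.820; arccos → 34.9°.
Since the Moon is past full (waning), take the reflex angle: θ = 360° − 34.9° = 325.1°.
That fraction of the synodic month is 325.1/360 × 29.53 d ≈ 26.67 d.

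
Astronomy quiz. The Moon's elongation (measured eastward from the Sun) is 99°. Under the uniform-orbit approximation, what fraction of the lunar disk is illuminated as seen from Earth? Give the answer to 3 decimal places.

Half-versine of 99°: (1 − (-0.156))/2 = 0.578.

0.578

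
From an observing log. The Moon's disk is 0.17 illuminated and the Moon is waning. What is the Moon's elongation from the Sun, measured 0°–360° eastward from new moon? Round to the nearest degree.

Invert f = (1 − cos θ)/2 to get cos θ = 1 − 2(0.17) = 0.660, hence θ₀ = arccos 0.660 = 48.7°.
Since the Moon is past full (waning), take the reflex angle: θ = 360° − 48.7° = 311.3°.

311°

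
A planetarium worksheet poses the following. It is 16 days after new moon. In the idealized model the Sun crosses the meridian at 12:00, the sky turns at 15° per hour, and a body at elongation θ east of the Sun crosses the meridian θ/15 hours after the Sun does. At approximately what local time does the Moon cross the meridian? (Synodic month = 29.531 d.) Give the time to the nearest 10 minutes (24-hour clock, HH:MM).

The Moon has covered 16/29.531 of its cycle, so θ ≈ 360° × 16/29.531 = 195.0°.
The Moon trails the Sun by θ/15 = 195.0/15 ≈ 13.00 hours.
12:00 + 13.003 h ≈ 01:00 → 01:00 to the nearest ten minutes.

01:00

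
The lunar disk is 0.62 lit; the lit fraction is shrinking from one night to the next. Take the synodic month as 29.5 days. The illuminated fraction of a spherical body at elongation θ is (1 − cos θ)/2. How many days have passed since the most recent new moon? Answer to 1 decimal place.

From f = (1 − cos θ)/2: cos θ = 1 − 2×0.62 = -0.240; arccos → 103.9°.
A waning Moon lies in 180°–360°, so θ = 360° − 103.9° = 256.1°.
At 360°/29.5 d per day, 256.1° corresponds to 20.99 days.

21.0 days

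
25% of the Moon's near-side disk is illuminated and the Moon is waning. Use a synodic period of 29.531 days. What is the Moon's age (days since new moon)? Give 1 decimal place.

24.6 days

Invert f = (1 − cos θ)/2 to get cos θ = 1 − 2(0.25) = 0.500, hence θ₀ = arccos 0.500 = 60.0°.
A waning Moon lies in 180°–360°, so θ = 360° − 60.0° = 300.0°.
At 360°/29.531 d per day, 300.0° corresponds to 24.61 days.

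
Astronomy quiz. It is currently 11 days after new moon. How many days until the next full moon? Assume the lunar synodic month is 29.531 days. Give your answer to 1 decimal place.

Full moon occurs at elongation 180°, i.e. at age 29.531 × 180/360 = 14.765 d.
That is 14.765 − 11 = 3.765 days ahead.

3.8 days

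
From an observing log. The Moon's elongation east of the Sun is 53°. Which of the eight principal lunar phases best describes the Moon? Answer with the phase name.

The waxing crescent sector spans roughly 22°–68°; 53° falls inside it.

waxing crescent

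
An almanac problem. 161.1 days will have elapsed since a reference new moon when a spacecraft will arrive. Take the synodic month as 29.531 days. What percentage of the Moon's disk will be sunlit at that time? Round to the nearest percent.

98%

161.1 d spans 5 complete synodic months (5 × 29.531 = 147.66 d) plus 13.44 d.
Phase angle: θ = 360°·(13.44 d)/(29.531 d) = 163.9°.
Illuminated fraction = (1 − cos 163.9°)/2 = (1 − (-0.961))/2 ≈ 0.980, so 98%.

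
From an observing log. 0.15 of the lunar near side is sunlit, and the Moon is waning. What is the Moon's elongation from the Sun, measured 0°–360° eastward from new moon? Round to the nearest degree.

Invert f = (1 − cos θ)/2 to get cos θ = 1 − 2(0.15) = 0.700, hence θ₀ = arccos 0.700 = 45.6°.
Since the Moon is past full (waning), take the reflex angle: θ = 360° − 45.6° = 314.4°.

314°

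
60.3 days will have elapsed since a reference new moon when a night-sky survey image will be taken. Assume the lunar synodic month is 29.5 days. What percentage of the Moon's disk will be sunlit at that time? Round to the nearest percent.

2%

60.3/29.5 = 2.044 lunations, so 2 complete cycles and 1.30 d into the next.
The Moon has covered 1.30/29.5 of its cycle, so θ ≈ 360° × 1.30/29.5 = 15.9°.
cos 15.9° = 0.962, so f = (1 − 0.962)/2 = 0.019, so 2%.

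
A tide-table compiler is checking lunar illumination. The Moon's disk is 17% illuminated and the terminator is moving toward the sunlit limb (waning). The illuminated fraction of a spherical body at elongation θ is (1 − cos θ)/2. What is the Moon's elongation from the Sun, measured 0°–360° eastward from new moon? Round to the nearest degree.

Invert f = (1 − cos θ)/2 to get cos θ = 1 − 2(0.17) = 0.660, hence θ₀ = arccos 0.660 = 48.7°.
A waning Moon lies in 180°–360°, so θ = 360° − 48.7° = 311.3°.

311°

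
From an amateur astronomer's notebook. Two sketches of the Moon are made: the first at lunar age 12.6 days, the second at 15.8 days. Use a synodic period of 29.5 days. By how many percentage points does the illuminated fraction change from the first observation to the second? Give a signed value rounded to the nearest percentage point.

θ₁ = 360° × 12.6/29.5 = 153.8°, f₁ = (1 − cos θ₁)/2 = 0.948.
θ₂ = 360° × 15.8/29.5 = 192.8°, f₂ = (1 − cos θ₂)/2 = 0.988.
Change = f₂ − f₁ = +0.039 → +4 percentage points.

+4 pp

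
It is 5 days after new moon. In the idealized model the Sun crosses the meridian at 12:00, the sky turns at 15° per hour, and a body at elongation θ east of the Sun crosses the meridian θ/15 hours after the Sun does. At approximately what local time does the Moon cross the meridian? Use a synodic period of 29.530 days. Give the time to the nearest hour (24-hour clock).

16:00

Phase angle: θ = 360°·(5 d)/(29.530 d) = 61.0°.
At 15° of sky rotation per hour, 61.0° corresponds to a 4.06 h lag.
12:00 + 4.06 h ≈ 16:04 → 16:00 to the nearest hour.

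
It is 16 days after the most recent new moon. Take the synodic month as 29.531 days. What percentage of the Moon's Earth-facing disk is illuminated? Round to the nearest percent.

The Moon has covered 16/29.531 of its cycle, so θ ≈ 360° × 16/29.531 = 195.0°.
With cos θ = (-0.966), the lit fraction is (1 − (-0.966))/2 ≈ 0.983, so 98%.

98%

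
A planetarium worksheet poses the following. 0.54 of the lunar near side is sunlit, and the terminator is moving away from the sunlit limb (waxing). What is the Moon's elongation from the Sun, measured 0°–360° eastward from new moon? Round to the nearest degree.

95°

Invert f = (1 − cos θ)/2 to get cos θ = 1 − 2(0.54) = -0.080, hence θ₀ = arccos -0.080 = 94.6°.
The Moon is waxing (0°–180°), so θ = 94.6° directly.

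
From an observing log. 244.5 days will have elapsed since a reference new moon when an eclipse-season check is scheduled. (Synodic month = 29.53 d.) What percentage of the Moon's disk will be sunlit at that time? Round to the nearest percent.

59%

244.5/29.53 = 8.280 lunations, so 8 complete cycles and 8.26 d into the next.
The Moon has covered 8.26/29.53 of its cycle, so θ ≈ 360° × 8.26/29.53 = 100.7°.
With cos θ = (-0.186), the lit fraction is (1 − (-0.186))/2 ≈ 0.593, so 59%.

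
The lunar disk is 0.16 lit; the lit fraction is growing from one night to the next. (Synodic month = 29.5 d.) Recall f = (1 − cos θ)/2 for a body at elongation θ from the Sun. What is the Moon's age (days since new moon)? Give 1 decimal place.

3.9 days

From f = (1 − cos θ)/2: cos θ = 1 − 2×0.16 = 0.680; arccos → 47.2°.
Before full moon the principal value applies: θ = 47.2°.
At 360°/29.5 d per day, 47.2° corresponds to 3.86 days.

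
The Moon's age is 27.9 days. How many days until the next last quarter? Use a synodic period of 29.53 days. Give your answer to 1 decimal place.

Last quarter is 0.75 of the way through the cycle: age 0.75 × 29.53 = 22.148 d.
This lunation's last quarter (22.148 d) has passed, so add one period: 51.678 − 27.9 = 23.778 days.

23.8 days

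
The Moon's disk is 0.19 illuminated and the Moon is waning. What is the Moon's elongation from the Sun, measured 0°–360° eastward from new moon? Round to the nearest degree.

cos θ = 1 − 2f = 0.620, giving a principal value of 51.7°.
Since the Moon is past full (waning), take the reflex angle: θ = 360° − 51.7° = 308.3°.

308°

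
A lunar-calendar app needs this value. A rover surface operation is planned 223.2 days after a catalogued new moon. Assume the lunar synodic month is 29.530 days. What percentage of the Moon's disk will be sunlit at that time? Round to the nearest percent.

97%

223.2 d spans 7 complete synodic months (7 × 29.530 = 206.71 d) plus 16.49 d.
The Moon has covered 16.49/29.530 of its cycle, so θ ≈ 360° × 16.49/29.530 = 201.0°.
Illuminated fraction = (1 − cos 201.0°)/2 = (1 − (-0.933))/2 ≈ 0.967, so 97%.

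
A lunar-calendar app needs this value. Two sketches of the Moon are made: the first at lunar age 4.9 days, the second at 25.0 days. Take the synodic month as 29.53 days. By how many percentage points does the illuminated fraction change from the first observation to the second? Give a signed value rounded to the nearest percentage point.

θ₁ = 360° × 4.9/29.53 = 59.7°, f₁ = (1 − cos θ₁)/2 = 0.248.
θ₂ = 360° × 25.0/29.53 = 304.8°, f₂ = (1 − cos θ₂)/2 = 0.215.
Change = f₂ − f₁ = -0.033 → -3 percentage points.

-3 percentage points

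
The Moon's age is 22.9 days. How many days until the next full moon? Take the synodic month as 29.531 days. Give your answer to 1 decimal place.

21.4 days

Full moon occurs at elongation 180°, i.e. at age 29.531 × 180/360 = 14.765 d.
Already past this cycle's full moon; the next is at 14.765 + 29.531 = 44.296 d, so 44.296 − 22.9 = 21.396 days.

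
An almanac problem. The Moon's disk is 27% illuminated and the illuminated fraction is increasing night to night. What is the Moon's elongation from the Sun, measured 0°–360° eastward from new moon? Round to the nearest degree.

63°

From f = (1 − cos θ)/2: cos θ = 1 − 2×0.27 = 0.460; arccos → 62.6°.
The Moon is waxing (0°–180°), so θ = 62.6° directly.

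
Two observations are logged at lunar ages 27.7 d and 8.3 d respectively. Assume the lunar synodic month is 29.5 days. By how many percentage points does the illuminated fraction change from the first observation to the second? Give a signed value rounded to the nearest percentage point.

+56 percentage points

First observation: θ = 360°·27.7/29.5 = 338.0°, so f = 0.036.
Second observation: θ = 101.3°, f = 0.598.
Δf = 0.598 − 0.036 = +0.562, i.e. +56 pp.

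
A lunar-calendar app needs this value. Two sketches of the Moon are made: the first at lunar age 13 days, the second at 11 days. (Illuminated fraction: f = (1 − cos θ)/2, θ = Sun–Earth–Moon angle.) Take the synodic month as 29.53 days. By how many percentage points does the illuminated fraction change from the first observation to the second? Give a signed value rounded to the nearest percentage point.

-12 percentage points

θ₁ = 360° × 13/29.53 = 158.5°, f₁ = (1 − cos θ₁)/2 = 0.965.
θ₂ = 360° × 11/29.53 = 134.1°, f₂ = (1 − cos θ₂)/2 = 0.848.
Change = f₂ − f₁ = -0.117 → -12 percentage points.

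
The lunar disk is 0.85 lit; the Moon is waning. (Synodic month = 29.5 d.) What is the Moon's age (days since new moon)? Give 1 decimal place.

From f = (1 − cos θ)/2: cos θ = 1 − 2×0.85 = -0.700; arccos → 134.4°.
A waning Moon lies in 180°–360°, so θ = 360° − 134.4° = 225.6°.
Age = 29.5 × 225.6°/360° ≈ 18.48 days.

18.5 days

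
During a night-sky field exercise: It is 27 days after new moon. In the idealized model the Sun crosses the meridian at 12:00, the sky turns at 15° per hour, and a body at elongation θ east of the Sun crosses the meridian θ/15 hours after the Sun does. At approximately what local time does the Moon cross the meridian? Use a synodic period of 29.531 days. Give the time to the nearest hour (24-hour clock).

Elongation θ = 360° × 27/29.531 ≈ 329.1°.
The Moon trails the Sun by θ/15 = 329.1/15 ≈ 21.94 hours.
12:00 + 21.94 h ≈ 09:57 → 10:00 to the nearest hour.

10:00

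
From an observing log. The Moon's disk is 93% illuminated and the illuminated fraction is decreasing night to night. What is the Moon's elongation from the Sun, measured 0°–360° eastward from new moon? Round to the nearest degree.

211°

Invert f = (1 − cos θ)/2 to get cos θ = 1 − 2(0.93) = -0.860, hence θ₀ = arccos -0.860 = 149.3°.
Waning ⇒ past full, so θ = 360° − 149.3° = 210.7°.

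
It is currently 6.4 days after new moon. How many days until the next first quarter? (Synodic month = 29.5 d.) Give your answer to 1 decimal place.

1.0 days

First quarter occurs at elongation 90°, i.e. at age 29.5 × 90/360 = 7.375 d.
That is 7.375 − 6.4 = 0.975 days ahead.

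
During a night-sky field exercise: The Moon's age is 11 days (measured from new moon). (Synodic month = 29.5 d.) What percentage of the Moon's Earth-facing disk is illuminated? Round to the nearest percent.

85%

Phase angle: θ = 360°·(11 d)/(29.5 d) = 134.2°.
With cos θ = (-0.698), the lit fraction is (1 − (-0.698))/2 ≈ 0.849, so 85%.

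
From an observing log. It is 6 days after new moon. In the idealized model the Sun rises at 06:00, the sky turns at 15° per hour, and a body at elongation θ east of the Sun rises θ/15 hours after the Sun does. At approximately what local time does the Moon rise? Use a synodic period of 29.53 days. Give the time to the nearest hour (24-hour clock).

11:00

Elongation θ = 360° × 6/29.53 ≈ 73.1°.
The Moon trails the Sun by θ/15 = 73.1/15 ≈ 4.88 hours.
06:00 + 4.88 h ≈ 10:53 → 11:00 to the nearest hour.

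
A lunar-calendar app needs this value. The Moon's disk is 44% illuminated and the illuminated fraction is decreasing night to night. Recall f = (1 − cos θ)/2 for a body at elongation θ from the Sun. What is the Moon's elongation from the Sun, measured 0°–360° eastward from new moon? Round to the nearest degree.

277°

From f = (1 − cos θ)/2: cos θ = 1 − 2×0.44 = 0.120; arccos → 83.1°.
Waning ⇒ past full, so θ = 360° − 83.1° = 276.9°.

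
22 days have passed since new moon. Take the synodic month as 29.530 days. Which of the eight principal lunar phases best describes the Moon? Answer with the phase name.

last quarter

θ ≈ 360° × 22/29.530 = 268°, which falls in the last quarter sector.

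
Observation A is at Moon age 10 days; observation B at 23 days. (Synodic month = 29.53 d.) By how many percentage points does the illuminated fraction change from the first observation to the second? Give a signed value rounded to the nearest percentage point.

-35 percentage points

First observation: θ = 360°·10/29.53 = 121.9°, so f = 0.764.
Second observation: θ = 280.4°, f = 0.410.
Δf = 0.410 − 0.764 = -0.354, i.e. -35 pp.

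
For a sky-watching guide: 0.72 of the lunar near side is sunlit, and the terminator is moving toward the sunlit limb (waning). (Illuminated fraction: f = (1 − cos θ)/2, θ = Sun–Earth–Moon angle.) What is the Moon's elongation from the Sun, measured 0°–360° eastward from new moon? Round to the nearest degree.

244°

cos θ = 1 − 2f = -0.440, giving a principal value of 116.1°.
Waning ⇒ past full, so θ = 360° − 116.1° = 243.9°.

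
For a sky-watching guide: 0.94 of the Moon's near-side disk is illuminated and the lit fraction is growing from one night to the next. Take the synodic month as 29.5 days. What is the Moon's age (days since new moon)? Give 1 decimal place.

Invert f = (1 − cos θ)/2 to get cos θ = 1 − 2(0.94) = -0.880, hence θ₀ = arccos -0.880 = 151.6°.
Before full moon the principal value applies: θ = 151.6°.
Age = 29.5 × 151.6°/360° ≈ 12.43 days.

12.4 days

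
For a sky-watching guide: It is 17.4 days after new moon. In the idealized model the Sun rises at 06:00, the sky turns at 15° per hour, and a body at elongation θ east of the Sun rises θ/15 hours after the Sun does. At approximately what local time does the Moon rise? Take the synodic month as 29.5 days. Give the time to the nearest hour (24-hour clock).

The Moon has covered 17.4/29.5 of its cycle, so θ ≈ 360° × 17.4/29.5 = 212.3°.
At 15° of sky rotation per hour, 212.3° corresponds to a 14.16 h lag.
06:00 + 14.16 h ≈ 20:09 → 20:00 to the nearest hour.

20:00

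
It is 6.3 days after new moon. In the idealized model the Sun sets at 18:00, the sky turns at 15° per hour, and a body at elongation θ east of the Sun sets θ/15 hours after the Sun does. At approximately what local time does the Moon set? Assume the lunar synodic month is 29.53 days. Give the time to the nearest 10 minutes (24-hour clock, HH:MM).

23:10

The Moon has covered 6.3/29.53 of its cycle, so θ ≈ 360° × 6.3/29.53 = 76.8°.
The Moon trails the Sun by θ/15 = 76.8/15 ≈ 5.12 hours.
18:00 + 5.120 h ≈ 23:07 → 23:10 to the nearest ten minutes.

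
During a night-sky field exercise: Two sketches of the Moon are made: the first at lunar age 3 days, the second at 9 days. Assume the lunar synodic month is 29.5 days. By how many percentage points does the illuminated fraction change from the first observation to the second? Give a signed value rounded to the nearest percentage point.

+57 pp

First observation: θ = 360°·3/29.5 = 36.6°, so f = 0.099.
Second observation: θ = 109.8°, f = 0.670.
Δf = 0.670 − 0.099 = +0.571, i.e. +57 pp.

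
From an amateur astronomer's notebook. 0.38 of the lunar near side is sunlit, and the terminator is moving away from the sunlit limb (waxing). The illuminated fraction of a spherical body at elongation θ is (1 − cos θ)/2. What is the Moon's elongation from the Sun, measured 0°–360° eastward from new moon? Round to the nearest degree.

Invert f = (1 − cos θ)/2 to get cos θ = 1 − 2(0.38) = 0.240, hence θ₀ = arccos 0.240 = 76.1°.
Before full moon the principal value applies: θ = 76.1°.

76°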